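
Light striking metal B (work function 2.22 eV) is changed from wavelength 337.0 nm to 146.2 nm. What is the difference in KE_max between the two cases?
4.8014 eV

Using Einstein's equation: KE_max = hc/λ - φ

For λ₁ = 337.0 nm:
KE₁ = hc/λ₁ - φ = 3.6791 - 2.22 = 1.4591 eV

For λ₂ = 146.2 nm:
KE₂ = hc/λ₂ - φ = 8.4805 - 2.22 = 6.2605 eV

Change in KE:
ΔKE = KE₂ - KE₁ = 6.2605 - 1.4591 = 4.8014 eV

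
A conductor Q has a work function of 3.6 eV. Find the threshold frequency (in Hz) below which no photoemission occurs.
8.7048e+14 Hz

The threshold frequency is when the photon energy equals the work function:
hf₀ = φ

Solving for f₀:
f₀ = φ/h = (3.6 eV × 1.602×10⁻¹⁹ J/eV) / (6.626×10⁻³⁴ J·s)
f₀ = 8.7048e+14 Hz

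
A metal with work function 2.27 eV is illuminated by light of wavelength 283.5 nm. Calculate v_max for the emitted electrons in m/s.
8.6016e+05 m/s

First, find the maximum kinetic energy:
E_photon = hc/λ = 4.3733 eV
KE_max = E_photon - φ = 4.3733 - 2.27 = 2.1033 eV

Convert to Joules: KE_max = 2.1033 × 1.602×10⁻¹⁹ J = 3.3699e-19 J

Then use KE = ½mv² to find velocity:
v = √(2·KE/m) = √(2 × 3.3699e-19 J / 9.109e-31 kg)
v = 8.6016e+05 m/s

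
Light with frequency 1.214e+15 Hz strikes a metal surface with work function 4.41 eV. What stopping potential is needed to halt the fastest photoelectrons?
0.6107 V

The stopping potential V_s satisfies: eV_s = KE_max

First, find KE_max using Einstein's equation:
E_photon = hf = (6.626×10⁻³⁴ J·s)(1.214e+15 Hz) = 5.0207 eV
KE_max = E_photon - φ = 5.0207 - 4.41 = 0.6107 eV

Since eV_s = KE_max:
V_s = KE_max/e = 0.6107 V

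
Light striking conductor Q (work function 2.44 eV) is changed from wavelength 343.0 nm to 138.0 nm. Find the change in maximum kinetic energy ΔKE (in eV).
5.3697 eV

Using Einstein's equation: KE_max = hc/λ - φ

For λ₁ = 343.0 nm:
KE₁ = hc/λ₁ - φ = 3.6147 - 2.44 = 1.1747 eV

For λ₂ = 138.0 nm:
KE₂ = hc/λ₂ - φ = 8.9844 - 2.44 = 6.5444 eV

Change in KE:
ΔKE = KE₂ - KE₁ = 6.5444 - 1.1747 = 5.3697 eV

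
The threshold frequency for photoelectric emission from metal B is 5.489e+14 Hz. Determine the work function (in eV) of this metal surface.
2.27 eV

At the threshold frequency, photon energy equals work function:
φ = hf₀

Calculating:
φ = (6.626×10⁻³⁴ J·s)(5.489e+14 Hz)
φ = 2.27 eV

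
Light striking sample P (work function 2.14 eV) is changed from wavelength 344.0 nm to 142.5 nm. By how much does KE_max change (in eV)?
5.0965 eV

Using Einstein's equation: KE_max = hc/λ - φ

For λ₁ = 344.0 nm:
KE₁ = hc/λ₁ - φ = 3.6042 - 2.14 = 1.4642 eV

For λ₂ = 142.5 nm:
KE₂ = hc/λ₂ - φ = 8.7006 - 2.14 = 6.5606 eV

Change in KE:
ΔKE = KE₂ - KE₁ = 6.5606 - 1.4642 = 5.0965 eV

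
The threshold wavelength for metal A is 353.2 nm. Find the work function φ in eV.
3.51 eV

At the threshold wavelength, photon energy equals work function:
φ = hc/λ₀

Calculating:
φ = (6.626×10⁻³⁴ J·s)(3×10⁸ m/s) / (353.2×10⁻⁹ m)
φ = 3.51 eV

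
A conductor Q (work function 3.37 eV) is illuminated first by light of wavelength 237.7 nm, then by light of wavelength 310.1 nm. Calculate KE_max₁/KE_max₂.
2.9385

Using Einstein's equation: KE_max = hc/λ - φ

For λ₁ = 237.7 nm:
E₁ = hc/λ₁ = 5.2160 eV
KE₁ = E₁ - φ = 5.2160 - 3.37 = 1.8460 eV

For λ₂ = 310.1 nm:
E₂ = hc/λ₂ = 3.9982 eV
KE₂ = E₂ - φ = 3.9982 - 3.37 = 0.6282 eV

Ratio: KE₁/KE₂ = 1.8460/0.6282 = 2.9385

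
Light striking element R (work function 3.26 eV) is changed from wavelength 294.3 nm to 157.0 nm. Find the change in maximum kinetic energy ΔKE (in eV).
3.6842 eV

Using Einstein's equation: KE_max = hc/λ - φ

For λ₁ = 294.3 nm:
KE₁ = hc/λ₁ - φ = 4.2129 - 3.26 = 0.9529 eV

For λ₂ = 157.0 nm:
KE₂ = hc/λ₂ - φ = 7.8971 - 3.26 = 4.6371 eV

Change in KE:
ΔKE = KE₂ - KE₁ = 4.6371 - 0.9529 = 3.6842 eV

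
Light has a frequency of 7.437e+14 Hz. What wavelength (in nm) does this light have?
403.11 nm

Using the wave equation: c = fλ

Solving for wavelength:
λ = c/f = (3×10⁸ m/s) / (7.437e+14 Hz)
λ = 403.11 nm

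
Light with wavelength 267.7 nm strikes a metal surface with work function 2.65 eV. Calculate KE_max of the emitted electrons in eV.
1.9815 eV

Using Einstein's photoelectric equation: KE_max = hf - φ = hc/λ - φ

First, calculate the photon energy:
E_photon = hc/λ = (6.626×10⁻³⁴ J·s)(3×10⁸ m/s) / (267.7×10⁻⁹ m)
E_photon = 4.6315 eV

Then, the maximum kinetic energy:
KE_max = E_photon - φ = 4.6315 eV - 2.65 eV = 1.9815 eV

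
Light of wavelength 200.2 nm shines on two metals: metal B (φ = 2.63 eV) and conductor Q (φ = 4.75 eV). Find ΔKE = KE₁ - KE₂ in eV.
2.1200 eV

Using KE_max = hc/λ - φ for each metal:

Photon energy: E = hc/λ = 6.1930 eV

For metal B (φ₁ = 2.63 eV):
KE₁ = E - φ₁ = 6.1930 - 2.63 = 3.5630 eV

For conductor Q (φ₂ = 4.75 eV):
KE₂ = E - φ₂ = 6.1930 - 4.75 = 1.4430 eV

Difference:
ΔKE = KE₁ - KE₂ = 3.5630 - 1.4430 = 2.1200 eV

Note: The difference equals the difference in work functions: 4.75 - 2.63 = 2.12 eV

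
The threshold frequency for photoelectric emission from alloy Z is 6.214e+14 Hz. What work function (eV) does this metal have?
2.57 eV

At the threshold frequency, photon energy equals work function:
φ = hf₀

Calculating:
φ = (6.626×10⁻³⁴ J·s)(6.214e+14 Hz)
φ = 2.57 eV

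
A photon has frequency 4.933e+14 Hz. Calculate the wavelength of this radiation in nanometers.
607.73 nm

Using the wave equation: c = fλ

Solving for wavelength:
λ = c/f = (3×10⁸ m/s) / (4.933e+14 Hz)
λ = 607.73 nm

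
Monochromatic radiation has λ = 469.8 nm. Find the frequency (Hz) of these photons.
6.3813e+14 Hz

Using the wave equation: c = fλ

Solving for frequency:
f = c/λ = (3×10⁸ m/s) / (469.8×10⁻⁹ m)
f = 6.3813e+14 Hz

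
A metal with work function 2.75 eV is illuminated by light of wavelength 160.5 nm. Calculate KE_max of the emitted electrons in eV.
4.9749 eV

Using Einstein's photoelectric equation: KE_max = hf - φ = hc/λ - φ

First, calculate the photon energy:
E_photon = hc/λ = (6.626×10⁻³⁴ J·s)(3×10⁸ m/s) / (160.5×10⁻⁹ m)
E_photon = 7.7249 eV

Then, the maximum kinetic energy:
KE_max = E_photon - φ = 7.7249 eV - 2.75 eV = 4.9749 eV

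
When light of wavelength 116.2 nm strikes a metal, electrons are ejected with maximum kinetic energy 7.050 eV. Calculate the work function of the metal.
3.62 eV

From Einstein's photoelectric equation: KE_max = hf - φ = hc/λ - φ

Rearranging for φ:
φ = hc/λ - KE_max

Calculate photon energy:
E_photon = hc/λ = 10.6699 eV

Therefore:
φ = 10.6699 - 7.050 = 3.62 eV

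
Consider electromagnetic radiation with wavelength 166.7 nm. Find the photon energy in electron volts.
7.4376 eV

Using E = hf = hc/λ:

E = hc/λ = (6.626×10⁻³⁴ J·s)(3×10⁸ m/s) / (166.7×10⁻⁹ m)
E = 7.4376 eV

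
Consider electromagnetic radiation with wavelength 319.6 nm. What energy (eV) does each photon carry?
3.8794 eV

Using E = hf = hc/λ:

E = hc/λ = (6.626×10⁻³⁴ J·s)(3×10⁸ m/s) / (319.6×10⁻⁹ m)
E = 3.8794 eV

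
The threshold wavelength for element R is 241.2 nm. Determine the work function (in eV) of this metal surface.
5.14 eV

At the threshold wavelength, photon energy equals work function:
φ = hc/λ₀

Calculating:
φ = (6.626×10⁻³⁴ J·s)(3×10⁸ m/s) / (241.2×10⁻⁹ m)
φ = 5.14 eV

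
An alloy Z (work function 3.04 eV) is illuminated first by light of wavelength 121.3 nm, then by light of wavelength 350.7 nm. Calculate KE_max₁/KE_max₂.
14.4978

Using Einstein's equation: KE_max = hc/λ - φ

For λ₁ = 121.3 nm:
E₁ = hc/λ₁ = 10.2213 eV
KE₁ = E₁ - φ = 10.2213 - 3.04 = 7.1813 eV

For λ₂ = 350.7 nm:
E₂ = hc/λ₂ = 3.5353 eV
KE₂ = E₂ - φ = 3.5353 - 3.04 = 0.4953 eV

Ratio: KE₁/KE₂ = 7.1813/0.4953 = 14.4978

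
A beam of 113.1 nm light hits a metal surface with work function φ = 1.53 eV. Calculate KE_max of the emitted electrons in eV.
9.4324 eV

Using Einstein's photoelectric equation: KE_max = hf - φ = hc/λ - φ

First, calculate the photon energy:
E_photon = hc/λ = (6.626×10⁻³⁴ J·s)(3×10⁸ m/s) / (113.1×10⁻⁹ m)
E_photon = 10.9624 eV

Then, the maximum kinetic energy:
KE_max = E_photon - φ = 10.9624 eV - 1.53 eV = 9.4324 eV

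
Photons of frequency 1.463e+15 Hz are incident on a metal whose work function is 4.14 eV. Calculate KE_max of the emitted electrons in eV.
1.9105 eV

Using Einstein's photoelectric equation: KE_max = hf - φ

First, calculate the photon energy:
E_photon = hf = (6.626×10⁻³⁴ J·s)(1.463e+15 Hz)
E_photon = 6.0505 eV

Then, the maximum kinetic energy:
KE_max = E_photon - φ = 6.0505 eV - 4.14 eV = 1.9105 eV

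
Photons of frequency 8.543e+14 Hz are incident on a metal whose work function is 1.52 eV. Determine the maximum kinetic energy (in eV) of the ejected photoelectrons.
2.0131 eV

Using Einstein's photoelectric equation: KE_max = hf - φ

First, calculate the photon energy:
E_photon = hf = (6.626×10⁻³⁴ J·s)(8.543e+14 Hz)
E_photon = 3.5331 eV

Then, the maximum kinetic energy:
KE_max = E_photon - φ = 3.5331 eV - 1.52 eV = 2.0131 eV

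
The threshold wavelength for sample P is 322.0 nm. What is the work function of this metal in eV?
3.85 eV

At the threshold wavelength, photon energy equals work function:
φ = hc/λ₀

Calculating:
φ = (6.626×10⁻³⁴ J·s)(3×10⁸ m/s) / (322.0×10⁻⁹ m)
φ = 3.85 eV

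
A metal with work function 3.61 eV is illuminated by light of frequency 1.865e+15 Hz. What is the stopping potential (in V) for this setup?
4.1030 V

The stopping potential V_s satisfies: eV_s = KE_max

First, find KE_max using Einstein's equation:
E_photon = hf = (6.626×10⁻³⁴ J·s)(1.865e+15 Hz) = 7.7130 eV
KE_max = E_photon - φ = 7.7130 - 3.61 = 4.1030 eV

Since eV_s = KE_max:
V_s = KE_max/e = 4.1030 V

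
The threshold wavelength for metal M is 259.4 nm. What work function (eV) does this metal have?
4.78 eV

At the threshold wavelength, photon energy equals work function:
φ = hc/λ₀

Calculating:
φ = (6.626×10⁻³⁴ J·s)(3×10⁸ m/s) / (259.4×10⁻⁹ m)
φ = 4.78 eV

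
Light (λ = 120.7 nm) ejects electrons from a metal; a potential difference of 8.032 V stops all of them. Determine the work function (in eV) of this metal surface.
2.24 eV

The stopping potential gives the maximum kinetic energy: KE_max = eV_s = 8.032 eV

From Einstein's photoelectric equation: KE_max = hc/λ - φ
Rearranging: φ = hc/λ - KE_max

Calculate photon energy:
E_photon = hc/λ = (6.626×10⁻³⁴ J·s)(3×10⁸ m/s) / (120.7×10⁻⁹ m) = 10.2721 eV

Therefore:
φ = 10.2721 - 8.032 = 2.24 eV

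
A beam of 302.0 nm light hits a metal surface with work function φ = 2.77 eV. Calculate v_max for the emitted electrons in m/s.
6.8539e+05 m/s

First, find the maximum kinetic energy:
E_photon = hc/λ = 4.1054 eV
KE_max = E_photon - φ = 4.1054 - 2.77 = 1.3354 eV

Convert to Joules: KE_max = 1.3354 × 1.602×10⁻¹⁹ J = 2.1396e-19 J

Then use KE = ½mv² to find velocity:
v = √(2·KE/m) = √(2 × 2.1396e-19 J / 9.109e-31 kg)
v = 6.8539e+05 m/s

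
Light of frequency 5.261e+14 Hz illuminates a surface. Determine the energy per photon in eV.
2.1758 eV

Using E = hf:

E = hf = (6.626×10⁻³⁴ J·s)(5.261e+14 Hz)
E = 2.1758 eV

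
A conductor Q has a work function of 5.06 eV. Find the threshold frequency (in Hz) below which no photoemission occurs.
1.2235e+15 Hz

The threshold frequency is when the photon energy equals the work function:
hf₀ = φ

Solving for f₀:
f₀ = φ/h = (5.06 eV × 1.602×10⁻¹⁹ J/eV) / (6.626×10⁻³⁴ J·s)
f₀ = 1.2235e+15 Hz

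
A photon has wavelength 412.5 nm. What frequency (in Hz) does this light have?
7.2677e+14 Hz

Using the wave equation: c = fλ

Solving for frequency:
f = c/λ = (3×10⁸ m/s) / (412.5×10⁻⁹ m)
f = 7.2677e+14 Hz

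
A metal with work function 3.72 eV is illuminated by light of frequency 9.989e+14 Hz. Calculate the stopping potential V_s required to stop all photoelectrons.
0.4111 V

The stopping potential V_s satisfies: eV_s = KE_max

First, find KE_max using Einstein's equation:
E_photon = hf = (6.626×10⁻³⁴ J·s)(9.989e+14 Hz) = 4.1311 eV
KE_max = E_photon - φ = 4.1311 - 3.72 = 0.4111 eV

Since eV_s = KE_max:
V_s = KE_max/e = 0.4111 V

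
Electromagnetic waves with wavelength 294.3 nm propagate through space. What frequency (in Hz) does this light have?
1.0187e+15 Hz

Using the wave equation: c = fλ

Solving for frequency:
f = c/λ = (3×10⁸ m/s) / (294.3×10⁻⁹ m)
f = 1.0187e+15 Hz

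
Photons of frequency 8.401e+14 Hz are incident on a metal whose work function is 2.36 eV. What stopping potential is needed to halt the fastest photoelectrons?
1.1144 V

The stopping potential V_s satisfies: eV_s = KE_max

First, find KE_max using Einstein's equation:
E_photon = hf = (6.626×10⁻³⁴ J·s)(8.401e+14 Hz) = 3.4744 eV
KE_max = E_photon - φ = 3.4744 - 2.36 = 1.1144 eV

Since eV_s = KE_max:
V_s = KE_max/e = 1.1144 V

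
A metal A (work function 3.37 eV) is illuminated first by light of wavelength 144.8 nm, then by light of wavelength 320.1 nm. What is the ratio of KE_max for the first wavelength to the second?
10.3169

Using Einstein's equation: KE_max = hc/λ - φ

For λ₁ = 144.8 nm:
E₁ = hc/λ₁ = 8.5624 eV
KE₁ = E₁ - φ = 8.5624 - 3.37 = 5.1924 eV

For λ₂ = 320.1 nm:
E₂ = hc/λ₂ = 3.8733 eV
KE₂ = E₂ - φ = 3.8733 - 3.37 = 0.5033 eV

Ratio: KE₁/KE₂ = 5.1924/0.5033 = 10.3169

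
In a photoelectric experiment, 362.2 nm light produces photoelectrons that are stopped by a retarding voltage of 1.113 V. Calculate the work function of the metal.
2.31 eV

The stopping potential gives the maximum kinetic energy: KE_max = eV_s = 1.113 eV

From Einstein's photoelectric equation: KE_max = hc/λ - φ
Rearranging: φ = hc/λ - KE_max

Calculate photon energy:
E_photon = hc/λ = (6.626×10⁻³⁴ J·s)(3×10⁸ m/s) / (362.2×10⁻⁹ m) = 3.4231 eV

Therefore:
φ = 3.4231 - 1.113 = 2.31 eV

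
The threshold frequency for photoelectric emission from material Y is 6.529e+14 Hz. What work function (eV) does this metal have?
2.70 eV

At the threshold frequency, photon energy equals work function:
φ = hf₀

Calculating:
φ = (6.626×10⁻³⁴ J·s)(6.529e+14 Hz)
φ = 2.70 eV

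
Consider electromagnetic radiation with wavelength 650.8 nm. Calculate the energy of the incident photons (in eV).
1.9051 eV

Using E = hf = hc/λ:

E = hc/λ = (6.626×10⁻³⁴ J·s)(3×10⁸ m/s) / (650.8×10⁻⁹ m)
E = 1.9051 eV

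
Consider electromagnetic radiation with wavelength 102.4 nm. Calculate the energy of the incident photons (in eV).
12.1078 eV

Using E = hf = hc/λ:

E = hc/λ = (6.626×10⁻³⁴ J·s)(3×10⁸ m/s) / (102.4×10⁻⁹ m)
E = 12.1078 eV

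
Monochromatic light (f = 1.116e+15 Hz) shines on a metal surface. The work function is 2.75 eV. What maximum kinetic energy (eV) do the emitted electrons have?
1.8654 eV

Using Einstein's photoelectric equation: KE_max = hf - φ

First, calculate the photon energy:
E_photon = hf = (6.626×10⁻³⁴ J·s)(1.116e+15 Hz)
E_photon = 4.6154 eV

Then, the maximum kinetic energy:
KE_max = E_photon - φ = 4.6154 eV - 2.75 eV = 1.8654 eV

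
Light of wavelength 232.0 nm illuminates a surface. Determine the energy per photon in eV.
5.3441 eV

Using E = hf = hc/λ:

E = hc/λ = (6.626×10⁻³⁴ J·s)(3×10⁸ m/s) / (232.0×10⁻⁹ m)
E = 5.3441 eV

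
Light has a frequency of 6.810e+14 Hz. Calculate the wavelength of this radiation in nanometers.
440.22 nm

Using the wave equation: c = fλ

Solving for wavelength:
λ = c/f = (3×10⁸ m/s) / (6.810e+14 Hz)
λ = 440.22 nm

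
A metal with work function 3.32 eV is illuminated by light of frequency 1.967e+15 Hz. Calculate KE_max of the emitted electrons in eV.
4.8149 eV

Using Einstein's photoelectric equation: KE_max = hf - φ

First, calculate the photon energy:
E_photon = hf = (6.626×10⁻³⁴ J·s)(1.967e+15 Hz)
E_photon = 8.1349 eV

Then, the maximum kinetic energy:
KE_max = E_photon - φ = 8.1349 eV - 3.32 eV = 4.8149 eV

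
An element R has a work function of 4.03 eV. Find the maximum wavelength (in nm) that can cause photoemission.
307.65 nm

The threshold wavelength is when the photon energy equals the work function:
hc/λ₀ = φ

Solving for λ₀:
λ₀ = hc/φ = (6.626×10⁻³⁴ J·s)(3×10⁸ m/s) / (4.03 eV × 1.602×10⁻¹⁹ J/eV)
λ₀ = 307.65 nm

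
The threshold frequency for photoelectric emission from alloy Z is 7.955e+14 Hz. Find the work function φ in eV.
3.29 eV

At the threshold frequency, photon energy equals work function:
φ = hf₀

Calculating:
φ = (6.626×10⁻³⁴ J·s)(7.955e+14 Hz)
φ = 3.29 eV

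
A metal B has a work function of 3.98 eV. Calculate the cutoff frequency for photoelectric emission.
9.6236e+14 Hz

The threshold frequency is when the photon energy equals the work function:
hf₀ = φ

Solving for f₀:
f₀ = φ/h = (3.98 eV × 1.602×10⁻¹⁹ J/eV) / (6.626×10⁻³⁴ J·s)
f₀ = 9.6236e+14 Hz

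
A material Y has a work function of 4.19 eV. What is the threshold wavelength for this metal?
295.91 nm

The threshold wavelength is when the photon energy equals the work function:
hc/λ₀ = φ

Solving for λ₀:
λ₀ = hc/φ = (6.626×10⁻³⁴ J·s)(3×10⁸ m/s) / (4.19 eV × 1.602×10⁻¹⁹ J/eV)
λ₀ = 295.91 nm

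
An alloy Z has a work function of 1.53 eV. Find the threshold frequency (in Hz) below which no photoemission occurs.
3.6995e+14 Hz

The threshold frequency is when the photon energy equals the work function:
hf₀ = φ

Solving for f₀:
f₀ = φ/h = (1.53 eV × 1.602×10⁻¹⁹ J/eV) / (6.626×10⁻³⁴ J·s)
f₀ = 3.6995e+14 Hz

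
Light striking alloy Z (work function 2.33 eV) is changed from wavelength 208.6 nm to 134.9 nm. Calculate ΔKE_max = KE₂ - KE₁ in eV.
3.2472 eV

Using Einstein's equation: KE_max = hc/λ - φ

For λ₁ = 208.6 nm:
KE₁ = hc/λ₁ - φ = 5.9436 - 2.33 = 3.6136 eV

For λ₂ = 134.9 nm:
KE₂ = hc/λ₂ - φ = 9.1908 - 2.33 = 6.8608 eV

Change in KE:
ΔKE = KE₂ - KE₁ = 6.8608 - 3.6136 = 3.2472 eV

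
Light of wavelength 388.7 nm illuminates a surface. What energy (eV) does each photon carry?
3.1897 eV

Using E = hf = hc/λ:

E = hc/λ = (6.626×10⁻³⁴ J·s)(3×10⁸ m/s) / (388.7×10⁻⁹ m)
E = 3.1897 eV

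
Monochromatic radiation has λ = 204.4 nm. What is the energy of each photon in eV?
6.0658 eV

Using E = hf = hc/λ:

E = hc/λ = (6.626×10⁻³⁴ J·s)(3×10⁸ m/s) / (204.4×10⁻⁹ m)
E = 6.0658 eV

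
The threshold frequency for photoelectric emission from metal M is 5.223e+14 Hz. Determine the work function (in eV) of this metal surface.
2.16 eV

At the threshold frequency, photon energy equals work function:
φ = hf₀

Calculating:
φ = (6.626×10⁻³⁴ J·s)(5.223e+14 Hz)
φ = 2.16 eV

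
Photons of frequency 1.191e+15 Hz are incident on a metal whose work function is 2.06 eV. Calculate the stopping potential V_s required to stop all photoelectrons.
2.8656 V

The stopping potential V_s satisfies: eV_s = KE_max

First, find KE_max using Einstein's equation:
E_photon = hf = (6.626×10⁻³⁴ J·s)(1.191e+15 Hz) = 4.9256 eV
KE_max = E_photon - φ = 4.9256 - 2.06 = 2.8656 eV

Since eV_s = KE_max:
V_s = KE_max/e = 2.8656 V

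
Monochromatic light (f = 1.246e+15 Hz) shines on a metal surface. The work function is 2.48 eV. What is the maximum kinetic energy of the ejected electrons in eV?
2.6730 eV

Using Einstein's photoelectric equation: KE_max = hf - φ

First, calculate the photon energy:
E_photon = hf = (6.626×10⁻³⁴ J·s)(1.246e+15 Hz)
E_photon = 5.1530 eV

Then, the maximum kinetic energy:
KE_max = E_photon - φ = 5.1530 eV - 2.48 eV = 2.6730 eV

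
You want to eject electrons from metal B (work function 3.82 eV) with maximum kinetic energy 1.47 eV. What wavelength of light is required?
234.37 nm

From Einstein's equation: KE_max = hc/λ - φ

Rearranging for λ:
hc/λ = KE_max + φ
λ = hc/(KE_max + φ)

Required photon energy:
E_photon = KE_max + φ = 1.47 + 3.82 = 5.29 eV

Required wavelength:
λ = hc/E_photon = (6.626×10⁻³⁴)(3×10⁸) / (5.29 × 1.602×10⁻¹⁹)
λ = 234.37 nm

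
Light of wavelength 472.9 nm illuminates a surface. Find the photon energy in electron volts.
2.6218 eV

Using E = hf = hc/λ:

E = hc/λ = (6.626×10⁻³⁴ J·s)(3×10⁸ m/s) / (472.9×10⁻⁹ m)
E = 2.6218 eV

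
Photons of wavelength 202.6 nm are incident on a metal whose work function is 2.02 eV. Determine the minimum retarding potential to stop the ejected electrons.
4.0997 V

The stopping potential V_s satisfies: eV_s = KE_max

First, find KE_max using Einstein's equation:
E_photon = hc/λ = 6.1197 eV
KE_max = E_photon - φ = 6.1197 - 2.02 = 4.0997 eV

Since eV_s = KE_max:
V_s = KE_max/e = 4.0997 V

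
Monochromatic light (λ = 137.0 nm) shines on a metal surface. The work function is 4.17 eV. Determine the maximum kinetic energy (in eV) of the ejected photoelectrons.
4.8799 eV

Using Einstein's photoelectric equation: KE_max = hf - φ = hc/λ - φ

First, calculate the photon energy:
E_photon = hc/λ = (6.626×10⁻³⁴ J·s)(3×10⁸ m/s) / (137.0×10⁻⁹ m)
E_photon = 9.0499 eV

Then, the maximum kinetic energy:
KE_max = E_photon - φ = 9.0499 eV - 4.17 eV = 4.8799 eV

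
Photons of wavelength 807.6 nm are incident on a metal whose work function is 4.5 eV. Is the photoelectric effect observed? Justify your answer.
No

For photoemission, the photon energy must exceed the work function.

Photon energy: E = hc/λ = 1.5352 eV
Work function: φ = 4.5 eV

Since E_photon (1.5352 eV) < φ (4.5 eV), photoemission will NOT occur.
The threshold wavelength is λ₀ = hc/φ = 275.5 nm.
Since 807.6 nm > 275.5 nm, the photons lack sufficient energy.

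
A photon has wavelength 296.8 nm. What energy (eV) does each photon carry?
4.1774 eV

Using E = hf = hc/λ:

E = hc/λ = (6.626×10⁻³⁴ J·s)(3×10⁸ m/s) / (296.8×10⁻⁹ m)
E = 4.1774 eV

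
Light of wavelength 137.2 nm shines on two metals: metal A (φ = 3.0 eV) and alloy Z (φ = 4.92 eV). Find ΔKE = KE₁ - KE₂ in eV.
1.9200 eV

Using KE_max = hc/λ - φ for each metal:

Photon energy: E = hc/λ = 9.0367 eV

For metal A (φ₁ = 3.0 eV):
KE₁ = E - φ₁ = 9.0367 - 3.0 = 6.0367 eV

For alloy Z (φ₂ = 4.92 eV):
KE₂ = E - φ₂ = 9.0367 - 4.92 = 4.1167 eV

Difference:
ΔKE = KE₁ - KE₂ = 6.0367 - 4.1167 = 1.9200 eV

Note: The difference equals the difference in work functions: 4.92 - 3.0 = 1.92 eV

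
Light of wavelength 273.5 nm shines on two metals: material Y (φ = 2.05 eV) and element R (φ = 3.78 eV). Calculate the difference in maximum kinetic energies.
1.7300 eV

Using KE_max = hc/λ - φ for each metal:

Photon energy: E = hc/λ = 4.5332 eV

For material Y (φ₁ = 2.05 eV):
KE₁ = E - φ₁ = 4.5332 - 2.05 = 2.4832 eV

For element R (φ₂ = 3.78 eV):
KE₂ = E - φ₂ = 4.5332 - 3.78 = 0.7532 eV

Difference:
ΔKE = KE₁ - KE₂ = 2.4832 - 0.7532 = 1.7300 eV

Note: The difference equals the difference in work functions: 3.78 - 2.05 = 1.73 eV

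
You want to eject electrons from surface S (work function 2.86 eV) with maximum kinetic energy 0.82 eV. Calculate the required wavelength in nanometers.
336.91 nm

From Einstein's equation: KE_max = hc/λ - φ

Rearranging for λ:
hc/λ = KE_max + φ
λ = hc/(KE_max + φ)

Required photon energy:
E_photon = KE_max + φ = 0.82 + 2.86 = 3.68 eV

Required wavelength:
λ = hc/E_photon = (6.626×10⁻³⁴)(3×10⁸) / (3.68 × 1.602×10⁻¹⁹)
λ = 336.91 nm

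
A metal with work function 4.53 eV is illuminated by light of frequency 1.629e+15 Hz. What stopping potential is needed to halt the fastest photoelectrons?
2.2070 V

The stopping potential V_s satisfies: eV_s = KE_max

First, find KE_max using Einstein's equation:
E_photon = hf = (6.626×10⁻³⁴ J·s)(1.629e+15 Hz) = 6.7370 eV
KE_max = E_photon - φ = 6.7370 - 4.53 = 2.2070 eV

Since eV_s = KE_max:
V_s = KE_max/e = 2.2070 V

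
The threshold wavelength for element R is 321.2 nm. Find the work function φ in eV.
3.86 eV

At the threshold wavelength, photon energy equals work function:
φ = hc/λ₀

Calculating:
φ = (6.626×10⁻³⁴ J·s)(3×10⁸ m/s) / (321.2×10⁻⁹ m)
φ = 3.86 eV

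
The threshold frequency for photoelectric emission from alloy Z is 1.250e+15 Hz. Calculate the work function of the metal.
5.17 eV

At the threshold frequency, photon energy equals work function:
φ = hf₀

Calculating:
φ = (6.626×10⁻³⁴ J·s)(1.250e+15 Hz)
φ = 5.17 eV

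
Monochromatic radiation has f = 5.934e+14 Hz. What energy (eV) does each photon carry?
2.4541 eV

Using E = hf:

E = hf = (6.626×10⁻³⁴ J·s)(5.934e+14 Hz)
E = 2.4541 eV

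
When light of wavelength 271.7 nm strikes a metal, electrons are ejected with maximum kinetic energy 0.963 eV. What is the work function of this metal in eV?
3.60 eV

From Einstein's photoelectric equation: KE_max = hf - φ = hc/λ - φ

Rearranging for φ:
φ = hc/λ - KE_max

Calculate photon energy:
E_photon = hc/λ = 4.5633 eV

Therefore:
φ = 4.5633 - 0.963 = 3.60 eV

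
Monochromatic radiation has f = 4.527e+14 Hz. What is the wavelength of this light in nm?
662.23 nm

Using the wave equation: c = fλ

Solving for wavelength:
λ = c/f = (3×10⁸ m/s) / (4.527e+14 Hz)
λ = 662.23 nm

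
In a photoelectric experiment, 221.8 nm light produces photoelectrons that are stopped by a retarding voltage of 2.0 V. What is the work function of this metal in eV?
3.59 eV

The stopping potential gives the maximum kinetic energy: KE_max = eV_s = 2.0 eV

From Einstein's photoelectric equation: KE_max = hc/λ - φ
Rearranging: φ = hc/λ - KE_max

Calculate photon energy:
E_photon = hc/λ = (6.626×10⁻³⁴ J·s)(3×10⁸ m/s) / (221.8×10⁻⁹ m) = 5.5899 eV

Therefore:
φ = 5.5899 - 2.0 = 3.59 eV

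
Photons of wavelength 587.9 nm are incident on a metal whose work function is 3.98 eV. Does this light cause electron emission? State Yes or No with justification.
No

For photoemission, the photon energy must exceed the work function.

Photon energy: E = hc/λ = 2.1089 eV
Work function: φ = 3.98 eV

Since E_photon (2.1089 eV) < φ (3.98 eV), photoemission will NOT occur.
The threshold wavelength is λ₀ = hc/φ = 311.5 nm.
Since 587.9 nm > 311.5 nm, the photons lack sufficient energy.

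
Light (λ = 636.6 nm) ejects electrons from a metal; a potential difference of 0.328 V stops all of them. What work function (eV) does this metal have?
1.62 eV

The stopping potential gives the maximum kinetic energy: KE_max = eV_s = 0.328 eV

From Einstein's photoelectric equation: KE_max = hc/λ - φ
Rearranging: φ = hc/λ - KE_max

Calculate photon energy:
E_photon = hc/λ = (6.626×10⁻³⁴ J·s)(3×10⁸ m/s) / (636.6×10⁻⁹ m) = 1.9476 eV

Therefore:
φ = 1.9476 - 0.328 = 1.62 eV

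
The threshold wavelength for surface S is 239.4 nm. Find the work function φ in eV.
5.18 eV

At the threshold wavelength, photon energy equals work function:
φ = hc/λ₀

Calculating:
φ = (6.626×10⁻³⁴ J·s)(3×10⁸ m/s) / (239.4×10⁻⁹ m)
φ = 5.18 eV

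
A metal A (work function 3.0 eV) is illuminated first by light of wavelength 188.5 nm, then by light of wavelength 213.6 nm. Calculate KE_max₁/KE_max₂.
1.2756

Using Einstein's equation: KE_max = hc/λ - φ

For λ₁ = 188.5 nm:
E₁ = hc/λ₁ = 6.5774 eV
KE₁ = E₁ - φ = 6.5774 - 3.0 = 3.5774 eV

For λ₂ = 213.6 nm:
E₂ = hc/λ₂ = 5.8045 eV
KE₂ = E₂ - φ = 5.8045 - 3.0 = 2.8045 eV

Ratio: KE₁/KE₂ = 3.5774/2.8045 = 1.2756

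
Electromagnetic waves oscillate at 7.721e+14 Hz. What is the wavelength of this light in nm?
388.28 nm

Using the wave equation: c = fλ

Solving for wavelength:
λ = c/f = (3×10⁸ m/s) / (7.721e+14 Hz)
λ = 388.28 nm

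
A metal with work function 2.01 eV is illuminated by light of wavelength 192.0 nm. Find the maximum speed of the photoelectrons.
1.2508e+06 m/s

First, find the maximum kinetic energy:
E_photon = hc/λ = 6.4575 eV
KE_max = E_photon - φ = 6.4575 - 2.01 = 4.4475 eV

Convert to Joules: KE_max = 4.4475 × 1.602×10⁻¹⁹ J = 7.1257e-19 J

Then use KE = ½mv² to find velocity:
v = √(2·KE/m) = √(2 × 7.1257e-19 J / 9.109e-31 kg)
v = 1.2508e+06 m/s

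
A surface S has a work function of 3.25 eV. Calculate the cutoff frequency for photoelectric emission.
7.8585e+14 Hz

The threshold frequency is when the photon energy equals the work function:
hf₀ = φ

Solving for f₀:
f₀ = φ/h = (3.25 eV × 1.602×10⁻¹⁹ J/eV) / (6.626×10⁻³⁴ J·s)
f₀ = 7.8585e+14 Hz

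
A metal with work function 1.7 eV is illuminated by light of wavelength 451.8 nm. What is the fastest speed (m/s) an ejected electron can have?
6.0607e+05 m/s

First, find the maximum kinetic energy:
E_photon = hc/λ = 2.7442 eV
KE_max = E_photon - φ = 2.7442 - 1.7 = 1.0442 eV

Convert to Joules: KE_max = 1.0442 × 1.602×10⁻¹⁹ J = 1.6730e-19 J

Then use KE = ½mv² to find velocity:
v = √(2·KE/m) = √(2 × 1.6730e-19 J / 9.109e-31 kg)
v = 6.0607e+05 m/s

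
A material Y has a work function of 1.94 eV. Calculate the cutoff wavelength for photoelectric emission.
639.09 nm

The threshold wavelength is when the photon energy equals the work function:
hc/λ₀ = φ

Solving for λ₀:
λ₀ = hc/φ = (6.626×10⁻³⁴ J·s)(3×10⁸ m/s) / (1.94 eV × 1.602×10⁻¹⁹ J/eV)
λ₀ = 639.09 nm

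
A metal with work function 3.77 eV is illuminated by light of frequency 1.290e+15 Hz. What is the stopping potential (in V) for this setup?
1.5650 V

The stopping potential V_s satisfies: eV_s = KE_max

First, find KE_max using Einstein's equation:
E_photon = hf = (6.626×10⁻³⁴ J·s)(1.290e+15 Hz) = 5.3350 eV
KE_max = E_photon - φ = 5.3350 - 3.77 = 1.5650 eV

Since eV_s = KE_max:
V_s = KE_max/e = 1.5650 V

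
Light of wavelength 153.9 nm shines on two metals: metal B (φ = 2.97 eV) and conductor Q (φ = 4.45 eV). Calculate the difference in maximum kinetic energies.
1.4800 eV

Using KE_max = hc/λ - φ for each metal:

Photon energy: E = hc/λ = 8.0562 eV

For metal B (φ₁ = 2.97 eV):
KE₁ = E - φ₁ = 8.0562 - 2.97 = 5.0862 eV

For conductor Q (φ₂ = 4.45 eV):
KE₂ = E - φ₂ = 8.0562 - 4.45 = 3.6062 eV

Difference:
ΔKE = KE₁ - KE₂ = 5.0862 - 3.6062 = 1.4800 eV

Note: The difference equals the difference in work functions: 4.45 - 2.97 = 1.48 eV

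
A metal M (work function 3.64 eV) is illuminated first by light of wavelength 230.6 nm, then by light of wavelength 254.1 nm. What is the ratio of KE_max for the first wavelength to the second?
1.4012

Using Einstein's equation: KE_max = hc/λ - φ

For λ₁ = 230.6 nm:
E₁ = hc/λ₁ = 5.3766 eV
KE₁ = E₁ - φ = 5.3766 - 3.64 = 1.7366 eV

For λ₂ = 254.1 nm:
E₂ = hc/λ₂ = 4.8793 eV
KE₂ = E₂ - φ = 4.8793 - 3.64 = 1.2393 eV

Ratio: KE₁/KE₂ = 1.7366/1.2393 = 1.4012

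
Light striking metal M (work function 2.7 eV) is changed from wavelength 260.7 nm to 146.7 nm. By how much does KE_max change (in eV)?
3.6957 eV

Using Einstein's equation: KE_max = hc/λ - φ

For λ₁ = 260.7 nm:
KE₁ = hc/λ₁ - φ = 4.7558 - 2.7 = 2.0558 eV

For λ₂ = 146.7 nm:
KE₂ = hc/λ₂ - φ = 8.4515 - 2.7 = 5.7515 eV

Change in KE:
ΔKE = KE₂ - KE₁ = 5.7515 - 2.0558 = 3.6957 eV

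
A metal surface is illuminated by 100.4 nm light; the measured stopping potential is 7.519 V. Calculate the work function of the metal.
4.83 eV

The stopping potential gives the maximum kinetic energy: KE_max = eV_s = 7.519 eV

From Einstein's photoelectric equation: KE_max = hc/λ - φ
Rearranging: φ = hc/λ - KE_max

Calculate photon energy:
E_photon = hc/λ = (6.626×10⁻³⁴ J·s)(3×10⁸ m/s) / (100.4×10⁻⁹ m) = 12.3490 eV

Therefore:
φ = 12.3490 - 7.519 = 4.83 eV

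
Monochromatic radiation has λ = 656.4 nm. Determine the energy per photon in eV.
1.8889 eV

Using E = hf = hc/λ:

E = hc/λ = (6.626×10⁻³⁴ J·s)(3×10⁸ m/s) / (656.4×10⁻⁹ m)
E = 1.8889 eV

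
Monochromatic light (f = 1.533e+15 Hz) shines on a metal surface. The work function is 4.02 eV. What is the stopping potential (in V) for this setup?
2.3200 V

The stopping potential V_s satisfies: eV_s = KE_max

First, find KE_max using Einstein's equation:
E_photon = hf = (6.626×10⁻³⁴ J·s)(1.533e+15 Hz) = 6.3400 eV
KE_max = E_photon - φ = 6.3400 - 4.02 = 2.3200 eV

Since eV_s = KE_max:
V_s = KE_max/e = 2.3200 V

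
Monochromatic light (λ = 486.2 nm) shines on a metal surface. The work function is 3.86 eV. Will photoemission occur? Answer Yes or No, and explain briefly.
No

For photoemission, the photon energy must exceed the work function.

Photon energy: E = hc/λ = 2.5501 eV
Work function: φ = 3.86 eV

Since E_photon (2.5501 eV) < φ (3.86 eV), photoemission will NOT occur.
The threshold wavelength is λ₀ = hc/φ = 321.2 nm.
Since 486.2 nm > 321.2 nm, the photons lack sufficient energy.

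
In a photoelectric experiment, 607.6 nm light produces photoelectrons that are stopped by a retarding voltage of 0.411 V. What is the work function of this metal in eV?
1.63 eV

The stopping potential gives the maximum kinetic energy: KE_max = eV_s = 0.411 eV

From Einstein's photoelectric equation: KE_max = hc/λ - φ
Rearranging: φ = hc/λ - KE_max

Calculate photon energy:
E_photon = hc/λ = (6.626×10⁻³⁴ J·s)(3×10⁸ m/s) / (607.6×10⁻⁹ m) = 2.0406 eV

Therefore:
φ = 2.0406 - 0.411 = 1.63 eV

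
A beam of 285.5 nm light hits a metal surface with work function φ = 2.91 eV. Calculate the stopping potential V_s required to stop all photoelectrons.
1.4327 V

The stopping potential V_s satisfies: eV_s = KE_max

First, find KE_max using Einstein's equation:
E_photon = hc/λ = 4.3427 eV
KE_max = E_photon - φ = 4.3427 - 2.91 = 1.4327 eV

Since eV_s = KE_max:
V_s = KE_max/e = 1.4327 V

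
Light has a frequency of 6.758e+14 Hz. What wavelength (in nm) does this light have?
443.61 nm

Using the wave equation: c = fλ

Solving for wavelength:
λ = c/f = (3×10⁸ m/s) / (6.758e+14 Hz)
λ = 443.61 nm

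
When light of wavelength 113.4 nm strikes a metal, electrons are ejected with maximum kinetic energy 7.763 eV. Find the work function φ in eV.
3.17 eV

From Einstein's photoelectric equation: KE_max = hf - φ = hc/λ - φ

Rearranging for φ:
φ = hc/λ - KE_max

Calculate photon energy:
E_photon = hc/λ = 10.9334 eV

Therefore:
φ = 10.9334 - 7.763 = 3.17 eV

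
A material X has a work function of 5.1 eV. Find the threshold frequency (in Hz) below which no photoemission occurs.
1.2332e+15 Hz

The threshold frequency is when the photon energy equals the work function:
hf₀ = φ

Solving for f₀:
f₀ = φ/h = (5.1 eV × 1.602×10⁻¹⁹ J/eV) / (6.626×10⁻³⁴ J·s)
f₀ = 1.2332e+15 Hz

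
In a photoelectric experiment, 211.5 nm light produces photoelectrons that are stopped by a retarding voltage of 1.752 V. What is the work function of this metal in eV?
4.11 eV

The stopping potential gives the maximum kinetic energy: KE_max = eV_s = 1.752 eV

From Einstein's photoelectric equation: KE_max = hc/λ - φ
Rearranging: φ = hc/λ - KE_max

Calculate photon energy:
E_photon = hc/λ = (6.626×10⁻³⁴ J·s)(3×10⁸ m/s) / (211.5×10⁻⁹ m) = 5.8621 eV

Therefore:
φ = 5.8621 - 1.752 = 4.11 eV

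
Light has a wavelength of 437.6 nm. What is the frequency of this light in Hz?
6.8508e+14 Hz

Using the wave equation: c = fλ

Solving for frequency:
f = c/λ = (3×10⁸ m/s) / (437.6×10⁻⁹ m)
f = 6.8508e+14 Hz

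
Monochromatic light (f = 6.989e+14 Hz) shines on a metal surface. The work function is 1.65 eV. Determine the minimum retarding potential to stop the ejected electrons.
1.2404 V

The stopping potential V_s satisfies: eV_s = KE_max

First, find KE_max using Einstein's equation:
E_photon = hf = (6.626×10⁻³⁴ J·s)(6.989e+14 Hz) = 2.8904 eV
KE_max = E_photon - φ = 2.8904 - 1.65 = 1.2404 eV

Since eV_s = KE_max:
V_s = KE_max/e = 1.2404 V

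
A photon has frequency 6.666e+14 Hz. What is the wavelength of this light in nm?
449.73 nm

Using the wave equation: c = fλ

Solving for wavelength:
λ = c/f = (3×10⁸ m/s) / (6.666e+14 Hz)
λ = 449.73 nm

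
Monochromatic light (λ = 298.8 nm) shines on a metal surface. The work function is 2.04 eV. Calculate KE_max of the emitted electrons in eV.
2.1094 eV

Using Einstein's photoelectric equation: KE_max = hf - φ = hc/λ - φ

First, calculate the photon energy:
E_photon = hc/λ = (6.626×10⁻³⁴ J·s)(3×10⁸ m/s) / (298.8×10⁻⁹ m)
E_photon = 4.1494 eV

Then, the maximum kinetic energy:
KE_max = E_photon - φ = 4.1494 eV - 2.04 eV = 2.1094 eV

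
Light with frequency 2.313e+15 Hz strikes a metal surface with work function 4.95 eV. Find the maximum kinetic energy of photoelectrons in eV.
4.6158 eV

Using Einstein's photoelectric equation: KE_max = hf - φ

First, calculate the photon energy:
E_photon = hf = (6.626×10⁻³⁴ J·s)(2.313e+15 Hz)
E_photon = 9.5658 eV

Then, the maximum kinetic energy:
KE_max = E_photon - φ = 9.5658 eV - 4.95 eV = 4.6158 eV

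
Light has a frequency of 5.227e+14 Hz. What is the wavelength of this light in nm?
573.55 nm

Using the wave equation: c = fλ

Solving for wavelength:
λ = c/f = (3×10⁸ m/s) / (5.227e+14 Hz)
λ = 573.55 nm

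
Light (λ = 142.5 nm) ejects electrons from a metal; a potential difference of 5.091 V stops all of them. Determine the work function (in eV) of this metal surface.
3.61 eV

The stopping potential gives the maximum kinetic energy: KE_max = eV_s = 5.091 eV

From Einstein's photoelectric equation: KE_max = hc/λ - φ
Rearranging: φ = hc/λ - KE_max

Calculate photon energy:
E_photon = hc/λ = (6.626×10⁻³⁴ J·s)(3×10⁸ m/s) / (142.5×10⁻⁹ m) = 8.7006 eV

Therefore:
φ = 8.7006 - 5.091 = 3.61 eV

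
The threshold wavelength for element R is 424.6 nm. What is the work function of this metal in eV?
2.92 eV

At the threshold wavelength, photon energy equals work function:
φ = hc/λ₀

Calculating:
φ = (6.626×10⁻³⁴ J·s)(3×10⁸ m/s) / (424.6×10⁻⁹ m)
φ = 2.92 eV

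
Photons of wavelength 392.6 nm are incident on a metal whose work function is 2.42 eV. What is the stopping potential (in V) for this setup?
0.7380 V

The stopping potential V_s satisfies: eV_s = KE_max

First, find KE_max using Einstein's equation:
E_photon = hc/λ = 3.1580 eV
KE_max = E_photon - φ = 3.1580 - 2.42 = 0.7380 eV

Since eV_s = KE_max:
V_s = KE_max/e = 0.7380 V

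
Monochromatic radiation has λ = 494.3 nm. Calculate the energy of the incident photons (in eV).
2.5083 eV

Using E = hf = hc/λ:

E = hc/λ = (6.626×10⁻³⁴ J·s)(3×10⁸ m/s) / (494.3×10⁻⁹ m)
E = 2.5083 eV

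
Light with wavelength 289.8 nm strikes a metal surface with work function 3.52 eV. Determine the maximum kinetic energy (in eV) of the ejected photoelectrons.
0.7583 eV

Using Einstein's photoelectric equation: KE_max = hf - φ = hc/λ - φ

First, calculate the photon energy:
E_photon = hc/λ = (6.626×10⁻³⁴ J·s)(3×10⁸ m/s) / (289.8×10⁻⁹ m)
E_photon = 4.2783 eV

Then, the maximum kinetic energy:
KE_max = E_photon - φ = 4.2783 eV - 3.52 eV = 0.7583 eV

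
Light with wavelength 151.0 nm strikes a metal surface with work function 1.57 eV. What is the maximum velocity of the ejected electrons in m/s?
1.5284e+06 m/s

First, find the maximum kinetic energy:
E_photon = hc/λ = 8.2109 eV
KE_max = E_photon - φ = 8.2109 - 1.57 = 6.6409 eV

Convert to Joules: KE_max = 6.6409 × 1.602×10⁻¹⁹ J = 1.0640e-18 J

Then use KE = ½mv² to find velocity:
v = √(2·KE/m) = √(2 × 1.0640e-18 J / 9.109e-31 kg)
v = 1.5284e+06 m/s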